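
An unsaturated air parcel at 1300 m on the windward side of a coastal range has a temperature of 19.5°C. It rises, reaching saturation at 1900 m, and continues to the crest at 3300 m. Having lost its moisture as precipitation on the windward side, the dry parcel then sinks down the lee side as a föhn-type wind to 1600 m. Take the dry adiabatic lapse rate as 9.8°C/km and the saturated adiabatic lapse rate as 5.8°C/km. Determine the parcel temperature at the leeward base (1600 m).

From 1300 m to 1900 m (dry): cools by 9.8 × 0.6 = 5.88°C, giving 13.62°C.
From 1900 m to 3300 m (saturated): cools by 5.8 × 1.4 = 8.12°C, giving 5.5°C.
From 3300 m to 1600 m (dry descent): warms by 9.8 × 1.7 = 16.66°C, giving 22.16°C.

22.16°C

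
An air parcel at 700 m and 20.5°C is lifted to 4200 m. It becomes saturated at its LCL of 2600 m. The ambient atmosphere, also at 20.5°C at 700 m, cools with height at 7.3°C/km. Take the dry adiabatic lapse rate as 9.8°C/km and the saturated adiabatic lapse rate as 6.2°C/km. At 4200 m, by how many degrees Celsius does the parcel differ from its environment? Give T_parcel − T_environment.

Parcel:
  700 → 2600 m (dry, 9.8°C/km): ΔT = -9.8 × 1.9 = -18.62°C → T = 1.88°C
  2600 → 4200 m (saturated, 6.2°C/km): ΔT = -6.2 × 1.6 = -9.92°C → T = -8.04°C
Environment:
  700 → 4200 m (environment, 7.3°C/km): ΔT = -7.3 × 3.5 = -25.55°C → T = -5.05°C
T_parcel − T_env = -8.04 − (-5.05) = -2.99°C

-2.99°C (parcel cooler than environment)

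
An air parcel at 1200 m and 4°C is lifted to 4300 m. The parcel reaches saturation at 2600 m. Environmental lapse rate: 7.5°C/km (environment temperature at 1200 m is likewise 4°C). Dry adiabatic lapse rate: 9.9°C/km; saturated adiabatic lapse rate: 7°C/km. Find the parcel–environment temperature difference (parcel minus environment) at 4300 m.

-2.51°C (parcel cooler than environment)

Parcel:
  1200 → 2600 m (dry, 9.9°C/km): ΔT = -9.9 × 1.4 = -13.86°C → T = -9.86°C
  2600 → 4300 m (saturated, 7°C/km): ΔT = -7 × 1.7 = -11.9°C → T = -21.76°C
Environment:
  1200 → 4300 m (environment, 7.5°C/km): ΔT = -7.5 × 3.1 = -23.25°C → T = -19.25°C
T_parcel − T_env = -21.76 − (-19.25) = -2.51°C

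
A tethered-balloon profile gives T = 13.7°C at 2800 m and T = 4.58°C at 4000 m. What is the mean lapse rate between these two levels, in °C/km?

7.6°C/km

Γ = −ΔT/Δz = (13.7 − 4.58) / (4000 − 2800) m
  = 9.12°C / 1.2 km = 7.6°C/km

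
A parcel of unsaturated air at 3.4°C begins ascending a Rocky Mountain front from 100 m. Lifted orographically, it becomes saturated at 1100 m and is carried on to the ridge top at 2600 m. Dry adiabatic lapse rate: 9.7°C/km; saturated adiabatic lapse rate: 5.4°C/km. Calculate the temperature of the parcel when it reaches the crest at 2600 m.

-14.4°C

100–1100 m, dry: Δz = 1 km ⇒ ΔT = -9.7°C; T = -6.3°C
1100–2600 m, saturated: Δz = 1.5 km ⇒ ΔT = -8.1°C; T = -14.4°C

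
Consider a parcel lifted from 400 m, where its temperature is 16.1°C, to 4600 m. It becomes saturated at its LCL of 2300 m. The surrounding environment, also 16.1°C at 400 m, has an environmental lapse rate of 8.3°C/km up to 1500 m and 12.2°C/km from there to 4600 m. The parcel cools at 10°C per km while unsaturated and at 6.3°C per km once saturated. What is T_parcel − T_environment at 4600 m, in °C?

Parcel:
  From 400 m to 2300 m (dry): cools by 10 × 1.9 = 19°C, giving -2.9°C.
  From 2300 m to 4600 m (saturated): cools by 6.3 × 2.3 = 14.49°C, giving -17.39°C.
Environment:
  From 400 m to 1500 m (environment, lower layer): cools by 8.3 × 1.1 = 9.13°C, giving 6.97°C.
  From 1500 m to 4600 m (environment, upper layer): cools by 12.2 × 3.1 = 37.82°C, giving -30.85°C.
T_parcel − T_env = -17.39 − (-30.85) = +13.46°C

+13.46°C (parcel warmer than environment)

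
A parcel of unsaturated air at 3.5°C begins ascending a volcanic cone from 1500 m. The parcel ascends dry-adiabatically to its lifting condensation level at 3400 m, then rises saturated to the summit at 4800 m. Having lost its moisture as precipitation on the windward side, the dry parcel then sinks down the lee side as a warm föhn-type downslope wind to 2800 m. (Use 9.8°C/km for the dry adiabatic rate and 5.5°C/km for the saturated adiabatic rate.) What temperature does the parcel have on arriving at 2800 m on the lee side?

-3.22°C

1500–3400 m, dry: Δz = 1.9 km ⇒ ΔT = -18.62°C; T = -15.12°C
3400–4800 m, saturated: Δz = 1.4 km ⇒ ΔT = -7.7°C; T = -22.82°C
4800–2800 m, dry descent: Δz = 2 km ⇒ ΔT = +19.6°C; T = -3.22°C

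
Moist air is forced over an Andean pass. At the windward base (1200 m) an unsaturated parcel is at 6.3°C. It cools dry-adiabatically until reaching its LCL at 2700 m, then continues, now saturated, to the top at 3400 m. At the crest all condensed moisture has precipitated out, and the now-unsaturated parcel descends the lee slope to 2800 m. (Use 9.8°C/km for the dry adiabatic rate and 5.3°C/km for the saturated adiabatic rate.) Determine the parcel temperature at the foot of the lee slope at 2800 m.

-6.23°C

From 1200 m to 2700 m (dry): cools by 9.8 × 1.5 = 14.7°C, giving -8.4°C.
From 2700 m to 3400 m (saturated): cools by 5.3 × 0.7 = 3.71°C, giving -12.11°C.
From 3400 m to 2800 m (dry descent): warms by 9.8 × 0.6 = 5.88°C, giving -6.23°C.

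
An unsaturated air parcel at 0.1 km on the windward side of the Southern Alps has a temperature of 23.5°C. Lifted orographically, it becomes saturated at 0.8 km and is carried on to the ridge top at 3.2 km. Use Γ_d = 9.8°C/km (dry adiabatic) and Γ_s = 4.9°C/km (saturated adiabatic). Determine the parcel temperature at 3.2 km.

Dry to 800 m: -9.8 × 0.7 km = -6.86°C, so T = 16.64°C.
Saturated to 3200 m: -4.9 × 2.4 km = -11.76°C, so T = 4.88°C.

4.88°C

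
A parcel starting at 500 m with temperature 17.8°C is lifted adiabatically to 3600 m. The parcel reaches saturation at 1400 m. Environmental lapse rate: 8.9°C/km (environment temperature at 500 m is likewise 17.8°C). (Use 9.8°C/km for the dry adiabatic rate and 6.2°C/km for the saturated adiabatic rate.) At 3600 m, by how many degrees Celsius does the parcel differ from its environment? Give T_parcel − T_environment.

Parcel:
  500–1400 m, dry: Δz = 0.9 km ⇒ ΔT = -8.82°C; T = 8.98°C
  1400–3600 m, saturated: Δz = 2.2 km ⇒ ΔT = -13.64°C; T = -4.66°C
Environment:
  500–3600 m, environment: Δz = 3.1 km ⇒ ΔT = -27.59°C; T = -9.79°C
T_parcel − T_env = -4.66 − (-9.79) = +5.13°C

+5.13°C (parcel warmer than environment)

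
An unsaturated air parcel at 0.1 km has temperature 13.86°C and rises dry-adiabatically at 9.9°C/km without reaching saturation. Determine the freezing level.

1.5 km

Height above start = (13.86 − 0) / 9.9 = 1.4 km
Altitude = 100 m + 1400 m = 1500 m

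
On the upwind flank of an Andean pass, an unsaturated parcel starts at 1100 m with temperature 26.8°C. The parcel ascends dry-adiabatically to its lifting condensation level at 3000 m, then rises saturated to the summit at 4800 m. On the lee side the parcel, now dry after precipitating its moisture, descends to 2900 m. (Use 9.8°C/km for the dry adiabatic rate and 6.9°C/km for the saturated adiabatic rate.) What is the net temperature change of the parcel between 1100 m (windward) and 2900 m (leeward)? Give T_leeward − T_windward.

-12.42°C

1100–3000 m, dry: Δz = 1.9 km ⇒ ΔT = -18.62°C; T = 8.18°C
3000–4800 m, saturated: Δz = 1.8 km ⇒ ΔT = -12.42°C; T = -4.24°C
4800–2900 m, dry descent: Δz = 1.9 km ⇒ ΔT = +18.62°C; T = 14.38°C
Net change vs windward start: 14.38 − 26.8 = -12.42°C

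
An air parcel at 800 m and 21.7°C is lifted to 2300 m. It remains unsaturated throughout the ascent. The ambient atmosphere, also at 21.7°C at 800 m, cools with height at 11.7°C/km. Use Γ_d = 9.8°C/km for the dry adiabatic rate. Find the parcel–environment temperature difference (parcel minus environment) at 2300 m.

+2.85°C (parcel warmer than environment)

Parcel:
  800 → 2300 m (dry, 9.8°C/km): ΔT = -9.8 × 1.5 = -14.7°C → T = 7°C
Environment:
  800 → 2300 m (environment, 11.7°C/km): ΔT = -11.7 × 1.5 = -17.55°C → T = 4.15°C
T_parcel − T_env = 7 − 4.15 = +2.85°C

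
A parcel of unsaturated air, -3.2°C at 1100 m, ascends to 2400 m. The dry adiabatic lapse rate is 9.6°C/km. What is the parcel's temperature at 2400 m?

-15.68°C

1100–2400 m, dry adiabatic: Δz = 1.3 km ⇒ ΔT = -12.48°C; T = -15.68°C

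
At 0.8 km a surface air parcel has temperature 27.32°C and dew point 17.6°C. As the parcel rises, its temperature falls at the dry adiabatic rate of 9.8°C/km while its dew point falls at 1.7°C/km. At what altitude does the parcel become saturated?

2 km

T and T_d converge at 9.8 − 1.7 = 8.1°C per km
Height above start = (27.32 − 17.6) / 8.1 = 1.2 km
LCL altitude = 800 m + 1200 m = 2000 m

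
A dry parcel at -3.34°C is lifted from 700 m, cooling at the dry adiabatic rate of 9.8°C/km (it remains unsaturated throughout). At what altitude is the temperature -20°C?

2400 m

Height above start = (-3.34 − (-20)) / 9.8 = 1.7 km
Altitude = 700 m + 1700 m = 2400 m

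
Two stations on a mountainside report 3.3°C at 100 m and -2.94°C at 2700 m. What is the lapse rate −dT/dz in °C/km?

2.4°C/km

Γ = −ΔT/Δz = (3.3 − (-2.94)) / (2700 − 100) m
  = 6.24°C / 2.6 km = 2.4°C/km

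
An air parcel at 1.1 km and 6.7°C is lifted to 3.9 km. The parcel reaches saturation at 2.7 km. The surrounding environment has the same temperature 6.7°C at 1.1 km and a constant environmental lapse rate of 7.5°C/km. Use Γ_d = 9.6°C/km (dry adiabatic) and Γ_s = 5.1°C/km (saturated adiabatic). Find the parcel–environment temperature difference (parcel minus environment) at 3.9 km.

Parcel:
  Dry to 2700 m: -9.6 × 1.6 km = -15.36°C, so T = -8.66°C.
  Saturated to 3900 m: -5.1 × 1.2 km = -6.12°C, so T = -14.78°C.
Environment:
  Environment to 3900 m: -7.5 × 2.8 km = -21°C, so T = -14.3°C.
T_parcel − T_env = -14.78 − (-14.3) = -0.48°C

-0.48°C (parcel cooler than environment)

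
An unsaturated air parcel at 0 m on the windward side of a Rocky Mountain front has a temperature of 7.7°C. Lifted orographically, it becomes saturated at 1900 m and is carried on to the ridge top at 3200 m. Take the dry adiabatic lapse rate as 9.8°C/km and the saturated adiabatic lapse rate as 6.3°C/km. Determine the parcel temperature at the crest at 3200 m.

-19.11°C

From 0 m to 1900 m (dry): cools by 9.8 × 1.9 = 18.62°C, giving -10.92°C.
From 1900 m to 3200 m (saturated): cools by 6.3 × 1.3 = 8.19°C, giving -19.11°C.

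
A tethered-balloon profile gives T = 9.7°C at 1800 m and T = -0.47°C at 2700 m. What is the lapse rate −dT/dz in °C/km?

Γ = −ΔT/Δz = (9.7 − (-0.47)) / (2700 − 1800) m
  = 10.17°C / 0.9 km = 11.3°C/km

11.3°C/km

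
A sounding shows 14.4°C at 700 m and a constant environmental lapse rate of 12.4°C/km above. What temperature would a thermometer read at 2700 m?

-10.4°C

From 700 m to 2700 m (environmental): cools by 12.4 × 2 = 24.8°C, giving -10.4°C.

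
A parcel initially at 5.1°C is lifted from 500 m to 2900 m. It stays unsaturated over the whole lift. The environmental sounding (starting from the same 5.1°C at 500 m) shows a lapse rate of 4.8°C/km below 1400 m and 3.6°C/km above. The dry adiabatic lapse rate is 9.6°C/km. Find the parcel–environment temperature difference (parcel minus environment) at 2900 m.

Parcel:
  500 → 2900 m (dry, 9.6°C/km): ΔT = -9.6 × 2.4 = -23.04°C → T = -17.94°C
Environment:
  500 → 1400 m (environment, lower layer, 4.8°C/km): ΔT = -4.8 × 0.9 = -4.32°C → T = 0.78°C
  1400 → 2900 m (environment, upper layer, 3.6°C/km): ΔT = -3.6 × 1.5 = -5.4°C → T = -4.62°C
T_parcel − T_env = -17.94 − (-4.62) = -13.32°C

-13.32°C (parcel cooler than environment)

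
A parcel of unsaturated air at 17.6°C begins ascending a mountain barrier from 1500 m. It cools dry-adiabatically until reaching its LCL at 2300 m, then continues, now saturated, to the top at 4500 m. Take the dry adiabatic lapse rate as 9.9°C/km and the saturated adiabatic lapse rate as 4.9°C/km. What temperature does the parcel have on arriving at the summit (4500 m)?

1500 → 2300 m (dry, 9.9°C/km): ΔT = -9.9 × 0.8 = -7.92°C → T = 9.68°C
2300 → 4500 m (saturated, 4.9°C/km): ΔT = -4.9 × 2.2 = -10.78°C → T = -1.1°C

-1.1°C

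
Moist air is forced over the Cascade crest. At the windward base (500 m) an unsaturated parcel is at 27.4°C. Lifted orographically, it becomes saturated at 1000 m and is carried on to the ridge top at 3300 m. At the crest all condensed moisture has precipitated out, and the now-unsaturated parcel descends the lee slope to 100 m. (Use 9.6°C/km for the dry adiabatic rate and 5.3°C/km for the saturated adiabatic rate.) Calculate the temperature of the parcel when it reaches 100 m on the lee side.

From 500 m to 1000 m (dry): cools by 9.6 × 0.5 = 4.8°C, giving 22.6°C.
From 1000 m to 3300 m (saturated): cools by 5.3 × 2.3 = 12.19°C, giving 10.41°C.
From 3300 m to 100 m (dry descent): warms by 9.6 × 3.2 = 30.72°C, giving 41.13°C.

41.13°C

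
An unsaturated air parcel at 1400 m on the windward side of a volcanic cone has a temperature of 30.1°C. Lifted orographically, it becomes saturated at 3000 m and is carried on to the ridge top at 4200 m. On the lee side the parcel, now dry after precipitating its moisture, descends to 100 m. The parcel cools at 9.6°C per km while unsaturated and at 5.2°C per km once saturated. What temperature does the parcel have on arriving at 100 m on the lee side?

47.86°C

1400–3000 m, dry: Δz = 1.6 km ⇒ ΔT = -15.36°C; T = 14.74°C
3000–4200 m, saturated: Δz = 1.2 km ⇒ ΔT = -6.24°C; T = 8.5°C
4200–100 m, dry descent: Δz = 4.1 km ⇒ ΔT = +39.36°C; T = 47.86°C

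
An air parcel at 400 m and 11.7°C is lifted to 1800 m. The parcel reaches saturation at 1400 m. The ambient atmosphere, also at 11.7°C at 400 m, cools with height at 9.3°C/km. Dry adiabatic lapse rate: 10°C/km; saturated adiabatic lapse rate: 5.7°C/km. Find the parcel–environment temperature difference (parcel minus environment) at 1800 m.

+0.74°C (parcel warmer than environment)

Parcel:
  400–1400 m, dry: Δz = 1 km ⇒ ΔT = -10°C; T = 1.7°C
  1400–1800 m, saturated: Δz = 0.4 km ⇒ ΔT = -2.28°C; T = -0.58°C
Environment:
  400–1800 m, environment: Δz = 1.4 km ⇒ ΔT = -13.02°C; T = -1.32°C
T_parcel − T_env = -0.58 − (-1.32) = +0.74°C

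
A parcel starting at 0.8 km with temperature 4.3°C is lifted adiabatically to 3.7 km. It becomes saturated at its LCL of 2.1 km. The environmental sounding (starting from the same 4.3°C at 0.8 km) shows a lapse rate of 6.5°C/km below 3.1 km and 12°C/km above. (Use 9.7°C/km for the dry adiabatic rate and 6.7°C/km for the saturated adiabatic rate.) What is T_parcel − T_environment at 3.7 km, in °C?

-1.18°C (parcel cooler than environment)

Parcel:
  800–2100 m, dry: Δz = 1.3 km ⇒ ΔT = -12.61°C; T = -8.31°C
  2100–3700 m, saturated: Δz = 1.6 km ⇒ ΔT = -10.72°C; T = -19.03°C
Environment:
  800–3100 m, environment, lower layer: Δz = 2.3 km ⇒ ΔT = -14.95°C; T = -10.65°C
  3100–3700 m, environment, upper layer: Δz = 0.6 km ⇒ ΔT = -7.2°C; T = -17.85°C
T_parcel − T_env = -19.03 − (-17.85) = -1.18°C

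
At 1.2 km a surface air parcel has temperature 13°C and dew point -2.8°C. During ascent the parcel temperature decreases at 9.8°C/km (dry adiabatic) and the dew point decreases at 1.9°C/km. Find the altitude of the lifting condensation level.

T and T_d converge at 9.8 − 1.9 = 7.9°C per km
Height above start = (13 − (-2.8)) / 7.9 = 2 km
LCL altitude = 1200 m + 2000 m = 3200 m

3.2 km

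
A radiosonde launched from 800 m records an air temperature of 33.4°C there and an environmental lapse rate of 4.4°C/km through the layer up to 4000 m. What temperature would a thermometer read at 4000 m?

19.32°C

From 800 m to 4000 m (environmental): cools by 4.4 × 3.2 = 14.08°C, giving 19.32°C.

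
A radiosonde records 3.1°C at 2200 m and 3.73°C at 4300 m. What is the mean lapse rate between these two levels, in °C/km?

Γ = −ΔT/Δz = (3.1 − 3.73) / (4300 − 2200) m
  = -0.63°C / 2.1 km = -0.3°C/km

-0.3°C/km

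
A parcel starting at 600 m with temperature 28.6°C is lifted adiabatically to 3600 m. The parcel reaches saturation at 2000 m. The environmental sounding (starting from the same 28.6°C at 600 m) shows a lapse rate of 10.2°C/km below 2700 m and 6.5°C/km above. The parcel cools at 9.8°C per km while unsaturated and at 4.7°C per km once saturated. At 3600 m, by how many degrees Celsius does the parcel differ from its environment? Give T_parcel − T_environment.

Parcel:
  600 → 2000 m (dry, 9.8°C/km): ΔT = -9.8 × 1.4 = -13.72°C → T = 14.88°C
  2000 → 3600 m (saturated, 4.7°C/km): ΔT = -4.7 × 1.6 = -7.52°C → T = 7.36°C
Environment:
  600 → 2700 m (environment, lower layer, 10.2°C/km): ΔT = -10.2 × 2.1 = -21.42°C → T = 7.18°C
  2700 → 3600 m (environment, upper layer, 6.5°C/km): ΔT = -6.5 × 0.9 = -5.85°C → T = 1.33°C
T_parcel − T_env = 7.36 − 1.33 = +6.03°C

+6.03°C (parcel warmer than environment)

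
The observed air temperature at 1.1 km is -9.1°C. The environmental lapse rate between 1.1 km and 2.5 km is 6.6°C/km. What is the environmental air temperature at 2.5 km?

-18.34°C

1100 → 2500 m (environmental, 6.6°C/km): ΔT = -6.6 × 1.4 = -9.24°C → T = -18.34°C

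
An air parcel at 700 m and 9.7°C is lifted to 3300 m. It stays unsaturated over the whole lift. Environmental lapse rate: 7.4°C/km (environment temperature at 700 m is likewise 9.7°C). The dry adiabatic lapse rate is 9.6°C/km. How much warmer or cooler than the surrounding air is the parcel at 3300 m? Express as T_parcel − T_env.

Parcel:
  Dry to 3300 m: -9.6 × 2.6 km = -24.96°C, so T = -15.26°C.
Environment:
  Environment to 3300 m: -7.4 × 2.6 km = -19.24°C, so T = -9.54°C.
T_parcel − T_env = -15.26 − (-9.54) = -5.72°C

-5.72°C (parcel cooler than environment)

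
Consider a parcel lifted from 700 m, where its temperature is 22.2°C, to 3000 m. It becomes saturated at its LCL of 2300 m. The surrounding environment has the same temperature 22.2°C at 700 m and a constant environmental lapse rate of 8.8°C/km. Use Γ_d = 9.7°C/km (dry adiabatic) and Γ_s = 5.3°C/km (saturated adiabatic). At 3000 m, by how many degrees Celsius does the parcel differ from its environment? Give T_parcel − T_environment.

Parcel:
  700 → 2300 m (dry, 9.7°C/km): ΔT = -9.7 × 1.6 = -15.52°C → T = 6.68°C
  2300 → 3000 m (saturated, 5.3°C/km): ΔT = -5.3 × 0.7 = -3.71°C → T = 2.97°C
Environment:
  700 → 3000 m (environment, 8.8°C/km): ΔT = -8.8 × 2.3 = -20.24°C → T = 1.96°C
T_parcel − T_env = 2.97 − 1.96 = +1.01°C

+1.01°C (parcel warmer than environment)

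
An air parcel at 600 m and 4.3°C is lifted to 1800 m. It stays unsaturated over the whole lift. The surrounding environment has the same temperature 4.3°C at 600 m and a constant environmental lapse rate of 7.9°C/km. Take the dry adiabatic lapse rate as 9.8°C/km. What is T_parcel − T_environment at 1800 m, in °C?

-2.28°C (parcel cooler than environment)

Parcel:
  600 → 1800 m (dry, 9.8°C/km): ΔT = -9.8 × 1.2 = -11.76°C → T = -7.46°C
Environment:
  600 → 1800 m (environment, 7.9°C/km): ΔT = -7.9 × 1.2 = -9.48°C → T = -5.18°C
T_parcel − T_env = -7.46 − (-5.18) = -2.28°C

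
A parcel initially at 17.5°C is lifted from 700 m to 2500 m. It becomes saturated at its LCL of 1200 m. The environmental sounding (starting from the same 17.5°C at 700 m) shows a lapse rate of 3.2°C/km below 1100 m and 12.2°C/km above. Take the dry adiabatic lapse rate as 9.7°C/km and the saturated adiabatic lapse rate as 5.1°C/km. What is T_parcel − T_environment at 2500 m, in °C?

+6.88°C (parcel warmer than environment)

Parcel:
  700 → 1200 m (dry, 9.7°C/km): ΔT = -9.7 × 0.5 = -4.85°C → T = 12.65°C
  1200 → 2500 m (saturated, 5.1°C/km): ΔT = -5.1 × 1.3 = -6.63°C → T = 6.02°C
Environment:
  700 → 1100 m (environment, lower layer, 3.2°C/km): ΔT = -3.2 × 0.4 = -1.28°C → T = 16.22°C
  1100 → 2500 m (environment, upper layer, 12.2°C/km): ΔT = -12.2 × 1.4 = -17.08°C → T = -0.86°C
T_parcel − T_env = 6.02 − (-0.86) = +6.88°C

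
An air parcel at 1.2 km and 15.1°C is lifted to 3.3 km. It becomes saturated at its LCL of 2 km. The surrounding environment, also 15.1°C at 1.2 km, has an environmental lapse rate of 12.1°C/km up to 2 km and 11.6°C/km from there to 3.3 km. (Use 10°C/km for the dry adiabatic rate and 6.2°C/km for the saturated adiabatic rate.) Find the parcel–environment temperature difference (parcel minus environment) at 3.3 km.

+8.7°C (parcel warmer than environment)

Parcel:
  Dry to 2000 m: -10 × 0.8 km = -8°C, so T = 7.1°C.
  Saturated to 3300 m: -6.2 × 1.3 km = -8.06°C, so T = -0.96°C.
Environment:
  Environment, lower layer to 2000 m: -12.1 × 0.8 km = -9.68°C, so T = 5.42°C.
  Environment, upper layer to 3300 m: -11.6 × 1.3 km = -15.08°C, so T = -9.66°C.
T_parcel − T_env = -0.96 − (-9.66) = +8.7°C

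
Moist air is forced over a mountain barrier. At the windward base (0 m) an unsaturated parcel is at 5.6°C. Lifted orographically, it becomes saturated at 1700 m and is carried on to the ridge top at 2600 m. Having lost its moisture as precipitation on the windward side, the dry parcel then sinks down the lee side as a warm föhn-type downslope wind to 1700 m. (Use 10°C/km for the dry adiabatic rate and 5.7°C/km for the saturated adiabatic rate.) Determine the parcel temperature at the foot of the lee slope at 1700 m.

Dry to 1700 m: -10 × 1.7 km = -17°C, so T = -11.4°C.
Saturated to 2600 m: -5.7 × 0.9 km = -5.13°C, so T = -16.53°C.
Dry descent to 1700 m: +10 × 0.9 km = +9°C, so T = -7.53°C.

-7.53°C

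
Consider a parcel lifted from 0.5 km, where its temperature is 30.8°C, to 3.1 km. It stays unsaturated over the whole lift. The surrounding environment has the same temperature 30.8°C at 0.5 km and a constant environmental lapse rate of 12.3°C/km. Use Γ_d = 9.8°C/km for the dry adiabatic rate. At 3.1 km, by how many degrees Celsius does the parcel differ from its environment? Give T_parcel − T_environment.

+6.5°C (parcel warmer than environment)

Parcel:
  Dry to 3100 m: -9.8 × 2.6 km = -25.48°C, so T = 5.32°C.
Environment:
  Environment to 3100 m: -12.3 × 2.6 km = -31.98°C, so T = -1.18°C.
T_parcel − T_env = 5.32 − (-1.18) = +6.5°C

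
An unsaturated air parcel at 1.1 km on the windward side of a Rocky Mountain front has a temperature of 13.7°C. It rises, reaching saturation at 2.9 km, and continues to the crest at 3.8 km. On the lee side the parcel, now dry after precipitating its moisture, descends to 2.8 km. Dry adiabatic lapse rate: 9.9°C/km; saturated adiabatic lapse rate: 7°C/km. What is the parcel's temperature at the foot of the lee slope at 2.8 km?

-0.52°C

Dry to 2900 m: -9.9 × 1.8 km = -17.82°C, so T = -4.12°C.
Saturated to 3800 m: -7 × 0.9 km = -6.3°C, so T = -10.42°C.
Dry descent to 2800 m: +9.9 × 1 km = +9.9°C, so T = -0.52°C.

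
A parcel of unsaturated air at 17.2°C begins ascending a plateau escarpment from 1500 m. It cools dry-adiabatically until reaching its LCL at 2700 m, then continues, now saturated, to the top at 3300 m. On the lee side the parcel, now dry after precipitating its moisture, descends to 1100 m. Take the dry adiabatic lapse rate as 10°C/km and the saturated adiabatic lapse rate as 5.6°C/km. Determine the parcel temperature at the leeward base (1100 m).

23.84°C

Dry to 2700 m: -10 × 1.2 km = -12°C, so T = 5.2°C.
Saturated to 3300 m: -5.6 × 0.6 km = -3.36°C, so T = 1.84°C.
Dry descent to 1100 m: +10 × 2.2 km = +22°C, so T = 23.84°C.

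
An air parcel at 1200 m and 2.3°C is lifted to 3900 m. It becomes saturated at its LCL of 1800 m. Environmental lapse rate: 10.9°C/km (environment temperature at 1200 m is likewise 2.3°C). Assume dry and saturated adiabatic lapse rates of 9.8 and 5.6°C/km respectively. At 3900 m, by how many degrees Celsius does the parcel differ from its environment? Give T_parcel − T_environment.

Parcel:
  Dry to 1800 m: -9.8 × 0.6 km = -5.88°C, so T = -3.58°C.
  Saturated to 3900 m: -5.6 × 2.1 km = -11.76°C, so T = -15.34°C.
Environment:
  Environment to 3900 m: -10.9 × 2.7 km = -29.43°C, so T = -27.13°C.
T_parcel − T_env = -15.34 − (-27.13) = +11.79°C

+11.79°C (parcel warmer than environment)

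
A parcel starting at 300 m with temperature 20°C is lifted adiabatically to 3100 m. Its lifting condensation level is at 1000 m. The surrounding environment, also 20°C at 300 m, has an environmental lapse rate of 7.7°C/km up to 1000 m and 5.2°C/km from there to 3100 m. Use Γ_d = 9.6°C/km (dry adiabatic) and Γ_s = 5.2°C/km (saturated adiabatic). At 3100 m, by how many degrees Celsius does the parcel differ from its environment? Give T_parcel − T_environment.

Parcel:
  From 300 m to 1000 m (dry): cools by 9.6 × 0.7 = 6.72°C, giving 13.28°C.
  From 1000 m to 3100 m (saturated): cools by 5.2 × 2.1 = 10.92°C, giving 2.36°C.
Environment:
  From 300 m to 1000 m (environment, lower layer): cools by 7.7 × 0.7 = 5.39°C, giving 14.61°C.
  From 1000 m to 3100 m (environment, upper layer): cools by 5.2 × 2.1 = 10.92°C, giving 3.69°C.
T_parcel − T_env = 2.36 − 3.69 = -1.33°C

-1.33°C (parcel cooler than environment)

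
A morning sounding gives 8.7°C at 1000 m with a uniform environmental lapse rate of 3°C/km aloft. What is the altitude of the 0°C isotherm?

3900 m

Height above start = (8.7 − 0) / 3 = 2.9 km
Altitude = 1000 m + 2900 m = 3900 m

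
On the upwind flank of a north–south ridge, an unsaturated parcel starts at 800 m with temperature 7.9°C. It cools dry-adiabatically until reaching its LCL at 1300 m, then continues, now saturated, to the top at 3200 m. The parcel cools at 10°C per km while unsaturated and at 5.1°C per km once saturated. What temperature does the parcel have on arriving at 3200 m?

Dry to 1300 m: -10 × 0.5 km = -5°C, so T = 2.9°C.
Saturated to 3200 m: -5.1 × 1.9 km = -9.69°C, so T = -6.79°C.

-6.79°C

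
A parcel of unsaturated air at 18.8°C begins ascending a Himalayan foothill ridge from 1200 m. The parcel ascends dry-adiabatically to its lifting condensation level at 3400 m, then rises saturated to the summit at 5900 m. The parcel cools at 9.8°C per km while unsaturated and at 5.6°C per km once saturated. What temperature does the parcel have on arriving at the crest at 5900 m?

1200–3400 m, dry: Δz = 2.2 km ⇒ ΔT = -21.56°C; T = -2.76°C
3400–5900 m, saturated: Δz = 2.5 km ⇒ ΔT = -14°C; T = -16.76°C

-16.76°C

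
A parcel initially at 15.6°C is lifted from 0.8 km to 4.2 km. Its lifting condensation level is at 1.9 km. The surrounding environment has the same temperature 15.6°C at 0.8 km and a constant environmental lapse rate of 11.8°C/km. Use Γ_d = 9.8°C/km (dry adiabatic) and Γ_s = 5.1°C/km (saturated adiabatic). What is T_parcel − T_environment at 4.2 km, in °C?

Parcel:
  800 → 1900 m (dry, 9.8°C/km): ΔT = -9.8 × 1.1 = -10.78°C → T = 4.82°C
  1900 → 4200 m (saturated, 5.1°C/km): ΔT = -5.1 × 2.3 = -11.73°C → T = -6.91°C
Environment:
  800 → 4200 m (environment, 11.8°C/km): ΔT = -11.8 × 3.4 = -40.12°C → T = -24.52°C
T_parcel − T_env = -6.91 − (-24.52) = +17.61°C

+17.61°C (parcel warmer than environment)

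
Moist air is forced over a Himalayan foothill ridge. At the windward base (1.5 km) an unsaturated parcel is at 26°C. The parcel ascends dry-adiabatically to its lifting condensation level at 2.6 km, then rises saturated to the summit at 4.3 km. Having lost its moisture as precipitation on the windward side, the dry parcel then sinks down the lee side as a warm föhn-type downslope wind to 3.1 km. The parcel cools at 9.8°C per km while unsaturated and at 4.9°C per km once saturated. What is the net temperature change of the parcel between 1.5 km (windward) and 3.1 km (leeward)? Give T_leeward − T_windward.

Dry to 2600 m: -9.8 × 1.1 km = -10.78°C, so T = 15.22°C.
Saturated to 4300 m: -4.9 × 1.7 km = -8.33°C, so T = 6.89°C.
Dry descent to 3100 m: +9.8 × 1.2 km = +11.76°C, so T = 18.65°C.
Net change vs windward start: 18.65 − 26 = -7.35°C

-7.35°C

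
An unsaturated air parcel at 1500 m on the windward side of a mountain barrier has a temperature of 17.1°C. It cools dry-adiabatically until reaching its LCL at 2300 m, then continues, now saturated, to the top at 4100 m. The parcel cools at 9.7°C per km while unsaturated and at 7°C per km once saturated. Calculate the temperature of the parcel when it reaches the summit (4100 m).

Dry to 2300 m: -9.7 × 0.8 km = -7.76°C, so T = 9.34°C.
Saturated to 4100 m: -7 × 1.8 km = -12.6°C, so T = -3.26°C.

-3.26°C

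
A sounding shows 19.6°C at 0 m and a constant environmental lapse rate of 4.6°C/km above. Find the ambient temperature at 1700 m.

0 → 1700 m (environmental, 4.6°C/km): ΔT = -4.6 × 1.7 = -7.82°C → T = 11.78°C

11.78°C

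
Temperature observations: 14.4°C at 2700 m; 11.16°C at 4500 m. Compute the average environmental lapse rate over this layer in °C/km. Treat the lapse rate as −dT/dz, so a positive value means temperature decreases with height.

1.8°C/km

Γ = −ΔT/Δz = (14.4 − 11.16) / (4500 − 2700) m
  = 3.24°C / 1.8 km = 1.8°C/km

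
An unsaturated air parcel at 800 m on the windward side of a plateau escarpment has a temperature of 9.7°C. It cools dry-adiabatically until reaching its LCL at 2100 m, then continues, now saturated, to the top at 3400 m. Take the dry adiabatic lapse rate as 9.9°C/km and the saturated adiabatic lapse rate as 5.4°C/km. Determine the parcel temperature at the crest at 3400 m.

800 → 2100 m (dry, 9.9°C/km): ΔT = -9.9 × 1.3 = -12.87°C → T = -3.17°C
2100 → 3400 m (saturated, 5.4°C/km): ΔT = -5.4 × 1.3 = -7.02°C → T = -10.19°C

-10.19°C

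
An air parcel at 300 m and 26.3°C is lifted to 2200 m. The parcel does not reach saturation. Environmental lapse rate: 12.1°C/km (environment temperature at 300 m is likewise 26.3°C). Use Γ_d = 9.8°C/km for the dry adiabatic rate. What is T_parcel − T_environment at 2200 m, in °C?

Parcel:
  From 300 m to 2200 m (dry): cools by 9.8 × 1.9 = 18.62°C, giving 7.68°C.
Environment:
  From 300 m to 2200 m (environment): cools by 12.1 × 1.9 = 22.99°C, giving 3.31°C.
T_parcel − T_env = 7.68 − 3.31 = +4.37°C

+4.37°C (parcel warmer than environment)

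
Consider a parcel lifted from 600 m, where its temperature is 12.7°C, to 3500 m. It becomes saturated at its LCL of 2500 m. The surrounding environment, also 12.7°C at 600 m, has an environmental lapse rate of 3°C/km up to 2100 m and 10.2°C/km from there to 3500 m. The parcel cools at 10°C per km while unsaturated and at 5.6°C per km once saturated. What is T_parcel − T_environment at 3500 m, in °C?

-5.82°C (parcel cooler than environment)

Parcel:
  Dry to 2500 m: -10 × 1.9 km = -19°C, so T = -6.3°C.
  Saturated to 3500 m: -5.6 × 1 km = -5.6°C, so T = -11.9°C.
Environment:
  Environment, lower layer to 2100 m: -3 × 1.5 km = -4.5°C, so T = 8.2°C.
  Environment, upper layer to 3500 m: -10.2 × 1.4 km = -14.28°C, so T = -6.08°C.
T_parcel − T_env = -11.9 − (-6.08) = -5.82°C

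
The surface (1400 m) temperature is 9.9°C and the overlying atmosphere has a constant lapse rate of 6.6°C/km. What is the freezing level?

2900 m

Height above start = (9.9 − 0) / 6.6 = 1.5 km
Altitude = 1400 m + 1500 m = 2900 m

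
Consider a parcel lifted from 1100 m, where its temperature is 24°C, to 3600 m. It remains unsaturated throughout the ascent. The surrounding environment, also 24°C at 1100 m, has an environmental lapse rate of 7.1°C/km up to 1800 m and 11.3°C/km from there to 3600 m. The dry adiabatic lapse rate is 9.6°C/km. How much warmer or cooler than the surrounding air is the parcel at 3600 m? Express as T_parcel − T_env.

Parcel:
  1100–3600 m, dry: Δz = 2.5 km ⇒ ΔT = -24°C; T = 0°C
Environment:
  1100–1800 m, environment, lower layer: Δz = 0.7 km ⇒ ΔT = -4.97°C; T = 19.03°C
  1800–3600 m, environment, upper layer: Δz = 1.8 km ⇒ ΔT = -20.34°C; T = -1.31°C
T_parcel − T_env = 0 − (-1.31) = +1.31°C

+1.31°C (parcel warmer than environment)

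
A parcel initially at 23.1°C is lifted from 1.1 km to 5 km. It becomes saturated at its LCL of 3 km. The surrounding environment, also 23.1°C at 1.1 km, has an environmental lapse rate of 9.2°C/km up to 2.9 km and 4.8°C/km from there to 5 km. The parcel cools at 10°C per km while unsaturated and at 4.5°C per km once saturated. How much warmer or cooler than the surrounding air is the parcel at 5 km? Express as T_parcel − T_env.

-1.36°C (parcel cooler than environment)

Parcel:
  1100 → 3000 m (dry, 10°C/km): ΔT = -10 × 1.9 = -19°C → T = 4.1°C
  3000 → 5000 m (saturated, 4.5°C/km): ΔT = -4.5 × 2 = -9°C → T = -4.9°C
Environment:
  1100 → 2900 m (environment, lower layer, 9.2°C/km): ΔT = -9.2 × 1.8 = -16.56°C → T = 6.54°C
  2900 → 5000 m (environment, upper layer, 4.8°C/km): ΔT = -4.8 × 2.1 = -10.08°C → T = -3.54°C
T_parcel − T_env = -4.9 − (-3.54) = -1.36°C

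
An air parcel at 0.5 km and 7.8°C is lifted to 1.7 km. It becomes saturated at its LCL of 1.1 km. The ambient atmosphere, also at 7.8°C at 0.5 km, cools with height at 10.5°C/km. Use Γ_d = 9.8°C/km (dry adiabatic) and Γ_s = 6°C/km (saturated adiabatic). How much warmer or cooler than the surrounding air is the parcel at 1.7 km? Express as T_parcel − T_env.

+3.12°C (parcel warmer than environment)

Parcel:
  Dry to 1100 m: -9.8 × 0.6 km = -5.88°C, so T = 1.92°C.
  Saturated to 1700 m: -6 × 0.6 km = -3.6°C, so T = -1.68°C.
Environment:
  Environment to 1700 m: -10.5 × 1.2 km = -12.6°C, so T = -4.8°C.
T_parcel − T_env = -1.68 − (-4.8) = +3.12°C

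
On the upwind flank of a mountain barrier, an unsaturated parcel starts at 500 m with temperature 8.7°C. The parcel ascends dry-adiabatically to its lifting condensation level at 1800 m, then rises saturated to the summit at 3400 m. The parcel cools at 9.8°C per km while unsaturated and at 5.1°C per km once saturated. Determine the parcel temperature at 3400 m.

500–1800 m, dry: Δz = 1.3 km ⇒ ΔT = -12.74°C; T = -4.04°C
1800–3400 m, saturated: Δz = 1.6 km ⇒ ΔT = -8.16°C; T = -12.2°C

-12.2°C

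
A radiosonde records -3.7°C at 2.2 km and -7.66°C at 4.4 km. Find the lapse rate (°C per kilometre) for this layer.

1.8°C/km

Γ = −ΔT/Δz = (-3.7 − (-7.66)) / (4400 − 2200) m
  = 3.96°C / 2.2 km = 1.8°C/km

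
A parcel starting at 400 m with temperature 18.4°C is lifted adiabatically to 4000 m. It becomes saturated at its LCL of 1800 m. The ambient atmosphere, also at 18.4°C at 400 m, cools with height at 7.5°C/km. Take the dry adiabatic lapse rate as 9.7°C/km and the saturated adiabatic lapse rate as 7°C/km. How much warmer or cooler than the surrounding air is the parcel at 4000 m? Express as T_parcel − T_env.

-1.98°C (parcel cooler than environment)

Parcel:
  From 400 m to 1800 m (dry): cools by 9.7 × 1.4 = 13.58°C, giving 4.82°C.
  From 1800 m to 4000 m (saturated): cools by 7 × 2.2 = 15.4°C, giving -10.58°C.
Environment:
  From 400 m to 4000 m (environment): cools by 7.5 × 3.6 = 27°C, giving -8.6°C.
T_parcel − T_env = -10.58 − (-8.6) = -1.98°C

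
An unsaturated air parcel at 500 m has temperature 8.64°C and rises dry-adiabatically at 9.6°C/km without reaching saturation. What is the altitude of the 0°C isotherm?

1400 m

Height above start = (8.64 − 0) / 9.6 = 0.9 km
Altitude = 500 m + 900 m = 1400 m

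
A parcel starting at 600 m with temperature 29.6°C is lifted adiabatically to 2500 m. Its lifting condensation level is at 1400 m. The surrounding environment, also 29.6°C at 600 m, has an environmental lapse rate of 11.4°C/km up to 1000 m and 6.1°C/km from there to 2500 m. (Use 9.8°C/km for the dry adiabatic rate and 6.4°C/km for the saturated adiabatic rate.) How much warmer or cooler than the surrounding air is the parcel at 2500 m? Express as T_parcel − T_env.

Parcel:
  600 → 1400 m (dry, 9.8°C/km): ΔT = -9.8 × 0.8 = -7.84°C → T = 21.76°C
  1400 → 2500 m (saturated, 6.4°C/km): ΔT = -6.4 × 1.1 = -7.04°C → T = 14.72°C
Environment:
  600 → 1000 m (environment, lower layer, 11.4°C/km): ΔT = -11.4 × 0.4 = -4.56°C → T = 25.04°C
  1000 → 2500 m (environment, upper layer, 6.1°C/km): ΔT = -6.1 × 1.5 = -9.15°C → T = 15.89°C
T_parcel − T_env = 14.72 − 15.89 = -1.17°C

-1.17°C (parcel cooler than environment)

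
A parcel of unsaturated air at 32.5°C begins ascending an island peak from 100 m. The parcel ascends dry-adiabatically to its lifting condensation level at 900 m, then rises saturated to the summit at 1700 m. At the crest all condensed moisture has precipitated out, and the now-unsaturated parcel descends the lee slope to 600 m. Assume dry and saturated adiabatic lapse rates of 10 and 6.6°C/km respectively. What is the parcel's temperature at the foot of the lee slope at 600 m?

Dry to 900 m: -10 × 0.8 km = -8°C, so T = 24.5°C.
Saturated to 1700 m: -6.6 × 0.8 km = -5.28°C, so T = 19.22°C.
Dry descent to 600 m: +10 × 1.1 km = +11°C, so T = 30.22°C.

30.22°C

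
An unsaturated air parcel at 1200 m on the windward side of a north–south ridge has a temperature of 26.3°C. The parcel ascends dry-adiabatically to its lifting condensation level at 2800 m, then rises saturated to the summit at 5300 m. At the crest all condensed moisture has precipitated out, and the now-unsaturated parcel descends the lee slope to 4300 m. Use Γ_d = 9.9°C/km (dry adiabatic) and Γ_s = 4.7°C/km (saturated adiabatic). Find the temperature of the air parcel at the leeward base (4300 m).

8.61°C

Dry to 2800 m: -9.9 × 1.6 km = -15.84°C, so T = 10.46°C.
Saturated to 5300 m: -4.7 × 2.5 km = -11.75°C, so T = -1.29°C.
Dry descent to 4300 m: +9.9 × 1 km = +9.9°C, so T = 8.61°C.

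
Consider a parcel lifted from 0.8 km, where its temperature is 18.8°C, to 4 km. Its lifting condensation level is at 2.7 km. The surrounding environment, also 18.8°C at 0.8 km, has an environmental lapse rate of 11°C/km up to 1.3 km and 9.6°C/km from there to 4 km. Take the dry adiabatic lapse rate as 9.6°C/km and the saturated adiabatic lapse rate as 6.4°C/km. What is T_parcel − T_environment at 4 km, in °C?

Parcel:
  800 → 2700 m (dry, 9.6°C/km): ΔT = -9.6 × 1.9 = -18.24°C → T = 0.56°C
  2700 → 4000 m (saturated, 6.4°C/km): ΔT = -6.4 × 1.3 = -8.32°C → T = -7.76°C
Environment:
  800 → 1300 m (environment, lower layer, 11°C/km): ΔT = -11 × 0.5 = -5.5°C → T = 13.3°C
  1300 → 4000 m (environment, upper layer, 9.6°C/km): ΔT = -9.6 × 2.7 = -25.92°C → T = -12.62°C
T_parcel − T_env = -7.76 − (-12.62) = +4.86°C

+4.86°C (parcel warmer than environment)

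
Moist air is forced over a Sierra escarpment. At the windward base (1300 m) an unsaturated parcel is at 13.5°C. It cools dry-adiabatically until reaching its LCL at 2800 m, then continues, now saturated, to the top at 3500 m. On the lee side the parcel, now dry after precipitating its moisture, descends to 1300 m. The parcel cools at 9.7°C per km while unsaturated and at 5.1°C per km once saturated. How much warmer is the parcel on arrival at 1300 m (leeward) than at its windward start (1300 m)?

+3.22°C

1300 → 2800 m (dry, 9.7°C/km): ΔT = -9.7 × 1.5 = -14.55°C → T = -1.05°C
2800 → 3500 m (saturated, 5.1°C/km): ΔT = -5.1 × 0.7 = -3.57°C → T = -4.62°C
3500 → 1300 m (dry descent, 9.7°C/km): ΔT = +9.7 × 2.2 = +21.34°C → T = 16.72°C
Net change vs windward start: 16.72 − 13.5 = +3.22°C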